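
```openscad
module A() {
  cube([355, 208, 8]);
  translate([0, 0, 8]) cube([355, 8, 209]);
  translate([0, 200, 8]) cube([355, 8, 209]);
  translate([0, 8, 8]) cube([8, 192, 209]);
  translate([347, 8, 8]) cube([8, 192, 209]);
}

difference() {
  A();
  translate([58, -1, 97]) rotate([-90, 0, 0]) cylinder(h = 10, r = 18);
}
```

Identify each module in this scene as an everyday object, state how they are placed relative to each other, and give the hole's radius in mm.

A is an open box. The open box has a circular hole through its front wall. The hole's radius is 18 mm.

The subtracted cylinder has r = 18 mm.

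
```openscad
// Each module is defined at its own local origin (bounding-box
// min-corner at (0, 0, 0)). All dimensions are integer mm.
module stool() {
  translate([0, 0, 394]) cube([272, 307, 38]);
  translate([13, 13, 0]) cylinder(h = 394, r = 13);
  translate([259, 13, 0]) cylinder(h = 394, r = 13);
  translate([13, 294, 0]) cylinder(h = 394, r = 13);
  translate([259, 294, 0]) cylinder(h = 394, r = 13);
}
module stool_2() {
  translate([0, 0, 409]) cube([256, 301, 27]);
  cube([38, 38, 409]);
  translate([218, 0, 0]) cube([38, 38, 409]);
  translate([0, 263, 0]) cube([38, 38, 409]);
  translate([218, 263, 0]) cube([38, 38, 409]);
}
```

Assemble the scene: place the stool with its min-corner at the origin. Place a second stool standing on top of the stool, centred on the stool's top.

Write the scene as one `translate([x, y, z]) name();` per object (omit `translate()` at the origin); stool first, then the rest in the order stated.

stool();
translate([8, 3, 432]) stool_2();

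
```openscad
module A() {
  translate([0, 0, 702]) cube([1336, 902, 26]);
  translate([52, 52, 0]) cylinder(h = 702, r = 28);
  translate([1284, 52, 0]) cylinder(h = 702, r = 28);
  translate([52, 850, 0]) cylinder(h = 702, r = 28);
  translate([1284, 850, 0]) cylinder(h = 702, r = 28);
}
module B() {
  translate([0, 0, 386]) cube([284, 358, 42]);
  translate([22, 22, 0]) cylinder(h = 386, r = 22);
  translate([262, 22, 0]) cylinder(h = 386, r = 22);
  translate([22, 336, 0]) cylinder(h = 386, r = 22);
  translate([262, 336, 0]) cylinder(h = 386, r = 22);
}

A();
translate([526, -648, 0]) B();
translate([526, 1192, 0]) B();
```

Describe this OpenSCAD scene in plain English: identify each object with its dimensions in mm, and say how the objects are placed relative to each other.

A is a table with a 1336×902 mm rectangular top, 26 mm thick, top surface at z = 728 mm, supported by four round legs of 56 mm diameter, each leg's bounding box inset 24 mm from the nearest pair of top edges, running from the floor.

B is a four-legged stool. The seat is 284×358 mm, 42 mm thick, top at z = 428 mm. It stands on four round legs, each 44 mm in diameter, from z = 0 to the seat underside, each leg's axis is inset half a diameter from the nearest pair of seat edges (so the leg's bounding box is flush with the corner).

Two stools sit around the table at the −y, +y sides.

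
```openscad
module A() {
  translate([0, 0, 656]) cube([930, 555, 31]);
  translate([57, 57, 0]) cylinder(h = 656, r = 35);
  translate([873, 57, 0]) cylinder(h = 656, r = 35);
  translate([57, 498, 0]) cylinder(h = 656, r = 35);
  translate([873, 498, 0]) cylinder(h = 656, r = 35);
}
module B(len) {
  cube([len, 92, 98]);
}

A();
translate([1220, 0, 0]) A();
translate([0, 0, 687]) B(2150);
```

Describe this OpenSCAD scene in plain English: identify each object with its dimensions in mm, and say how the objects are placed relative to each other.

A is a rectangular dining table. The top is 930×555×31 mm with its upper surface at z = 687 mm. It stands on four round legs of 70 mm diameter, each leg's bounding box inset 22 mm from the nearest pair of top edges, running from the floor to the underside of the top.

B is a rectangular beam 2150 mm long (x), 92 mm deep (y), 98 mm thick (z).

The beam spans the tops of two tables placed 290 mm apart, resting at z = 687 mm.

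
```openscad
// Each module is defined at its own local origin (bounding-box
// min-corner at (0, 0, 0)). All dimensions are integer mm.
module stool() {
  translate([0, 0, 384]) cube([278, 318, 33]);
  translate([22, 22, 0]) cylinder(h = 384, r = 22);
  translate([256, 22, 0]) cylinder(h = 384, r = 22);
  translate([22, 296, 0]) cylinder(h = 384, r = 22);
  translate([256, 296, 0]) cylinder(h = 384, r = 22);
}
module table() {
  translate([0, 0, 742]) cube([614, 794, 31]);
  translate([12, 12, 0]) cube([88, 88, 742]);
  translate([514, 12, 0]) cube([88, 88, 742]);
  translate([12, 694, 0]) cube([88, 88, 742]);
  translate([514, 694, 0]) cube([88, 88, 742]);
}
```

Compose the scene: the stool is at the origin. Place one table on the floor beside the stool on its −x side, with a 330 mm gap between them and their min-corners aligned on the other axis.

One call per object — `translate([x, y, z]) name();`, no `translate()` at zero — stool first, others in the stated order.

stool();
translate([-944, 0, 0]) table();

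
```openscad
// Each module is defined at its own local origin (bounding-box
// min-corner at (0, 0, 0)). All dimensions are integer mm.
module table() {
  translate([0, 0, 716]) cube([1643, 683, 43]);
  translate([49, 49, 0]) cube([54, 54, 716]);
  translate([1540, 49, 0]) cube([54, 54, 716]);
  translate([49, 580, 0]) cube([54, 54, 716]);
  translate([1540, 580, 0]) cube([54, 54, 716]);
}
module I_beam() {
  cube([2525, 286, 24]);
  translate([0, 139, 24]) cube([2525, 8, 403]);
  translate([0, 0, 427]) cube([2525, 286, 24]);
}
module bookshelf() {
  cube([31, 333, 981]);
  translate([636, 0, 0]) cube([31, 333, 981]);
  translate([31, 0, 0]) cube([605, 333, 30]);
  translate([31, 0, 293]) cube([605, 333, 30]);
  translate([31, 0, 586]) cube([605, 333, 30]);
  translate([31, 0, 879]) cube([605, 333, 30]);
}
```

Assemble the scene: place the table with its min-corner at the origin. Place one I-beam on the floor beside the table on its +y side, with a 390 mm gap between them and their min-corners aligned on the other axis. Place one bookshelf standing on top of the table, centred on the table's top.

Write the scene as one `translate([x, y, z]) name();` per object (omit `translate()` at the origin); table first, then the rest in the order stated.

table();
translate([0, 1073, 0]) I_beam();
translate([488, 175, 759]) bookshelf();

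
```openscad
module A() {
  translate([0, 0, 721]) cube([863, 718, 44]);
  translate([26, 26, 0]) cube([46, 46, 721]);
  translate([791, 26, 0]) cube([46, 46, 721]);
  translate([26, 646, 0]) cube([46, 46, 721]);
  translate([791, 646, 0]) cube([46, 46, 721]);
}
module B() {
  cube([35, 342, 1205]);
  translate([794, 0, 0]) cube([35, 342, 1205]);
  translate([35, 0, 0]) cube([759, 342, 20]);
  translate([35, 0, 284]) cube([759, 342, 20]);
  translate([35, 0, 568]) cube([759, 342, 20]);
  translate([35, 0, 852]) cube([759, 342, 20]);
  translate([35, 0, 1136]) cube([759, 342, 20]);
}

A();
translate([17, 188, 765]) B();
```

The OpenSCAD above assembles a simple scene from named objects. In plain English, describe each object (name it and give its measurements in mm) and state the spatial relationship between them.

A is a rectangular dining table. The top is 863×718×44 mm with its upper surface at z = 765 mm. It stands on four 46×46 mm square legs, each inset 26 mm from the nearest pair of top edges, running from the floor to the underside of the top.

B is an open bookshelf. Two side panels, each 35 mm thick, 342 mm deep and 1205 mm tall, stand 829 mm apart (outside-to-outside). Between them sit 5 shelves, each 20 mm thick and 342 mm deep, spanning the full gap between the sides. The bottom shelf rests on the floor (its underside at z = 0) and the clear gap between one shelf's top and the next shelf's underside is 264 mm.

The bookshelf is on top of the table, centred.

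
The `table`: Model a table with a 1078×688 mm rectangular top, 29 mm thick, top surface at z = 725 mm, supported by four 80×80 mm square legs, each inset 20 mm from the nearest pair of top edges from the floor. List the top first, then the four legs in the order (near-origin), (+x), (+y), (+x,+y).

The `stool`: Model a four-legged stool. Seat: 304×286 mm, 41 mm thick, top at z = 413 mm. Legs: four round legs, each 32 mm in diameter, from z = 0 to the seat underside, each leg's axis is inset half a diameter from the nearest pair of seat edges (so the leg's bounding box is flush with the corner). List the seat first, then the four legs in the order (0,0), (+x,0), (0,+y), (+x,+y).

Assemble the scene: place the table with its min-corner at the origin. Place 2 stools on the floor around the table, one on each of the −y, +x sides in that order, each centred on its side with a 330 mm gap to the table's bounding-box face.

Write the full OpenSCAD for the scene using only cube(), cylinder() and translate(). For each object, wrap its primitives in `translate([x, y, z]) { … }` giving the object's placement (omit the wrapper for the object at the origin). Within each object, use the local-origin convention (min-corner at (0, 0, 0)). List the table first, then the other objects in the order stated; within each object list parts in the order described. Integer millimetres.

translate([0, 0, 696]) cube([1078, 688, 29]);
translate([20, 20, 0]) cube([80, 80, 696]);
translate([978, 20, 0]) cube([80, 80, 696]);
translate([20, 588, 0]) cube([80, 80, 696]);
translate([978, 588, 0]) cube([80, 80, 696]);
translate([387, -616, 0]) {
  translate([0, 0, 372]) cube([304, 286, 41]);
  translate([16, 16, 0]) cylinder(h = 372, r = 16);
  translate([288, 16, 0]) cylinder(h = 372, r = 16);
  translate([16, 270, 0]) cylinder(h = 372, r = 16);
  translate([288, 270, 0]) cylinder(h = 372, r = 16);
}
translate([1408, 201, 0]) {
  translate([0, 0, 372]) cube([304, 286, 41]);
  translate([16, 16, 0]) cylinder(h = 372, r = 16);
  translate([288, 16, 0]) cylinder(h = 372, r = 16);
  translate([16, 270, 0]) cylinder(h = 372, r = 16);
  translate([288, 270, 0]) cylinder(h = 372, r = 16);
}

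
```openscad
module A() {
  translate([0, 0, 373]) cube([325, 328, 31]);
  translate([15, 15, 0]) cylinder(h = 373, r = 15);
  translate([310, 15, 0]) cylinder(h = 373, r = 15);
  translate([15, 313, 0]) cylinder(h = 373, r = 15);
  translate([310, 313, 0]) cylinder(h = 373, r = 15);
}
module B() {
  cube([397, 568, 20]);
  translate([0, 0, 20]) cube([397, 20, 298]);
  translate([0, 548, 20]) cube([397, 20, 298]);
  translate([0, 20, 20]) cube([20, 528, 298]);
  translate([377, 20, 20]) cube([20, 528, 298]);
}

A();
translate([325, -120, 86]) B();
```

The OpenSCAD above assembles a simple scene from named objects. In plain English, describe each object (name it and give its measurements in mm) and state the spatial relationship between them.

A is a four-legged stool. The seat is a 325×328×31 mm slab whose top surface is at z = 404 mm; four round legs, each 30 mm in diameter, run from the floor (z = 0) to the underside of the seat, each leg's axis is inset half a diameter from the nearest pair of seat edges (so the leg's bounding box is flush with the corner).

B is an open storage box with external size 397×568×318 mm and wall thickness 20 mm (the base is also 20 mm thick). The base covers the whole footprint; the four walls stand on the base, with the y-facing walls full-width and the x-facing walls fitting between their inner faces.

The open box is beside the stool with their tops flush at z = 404.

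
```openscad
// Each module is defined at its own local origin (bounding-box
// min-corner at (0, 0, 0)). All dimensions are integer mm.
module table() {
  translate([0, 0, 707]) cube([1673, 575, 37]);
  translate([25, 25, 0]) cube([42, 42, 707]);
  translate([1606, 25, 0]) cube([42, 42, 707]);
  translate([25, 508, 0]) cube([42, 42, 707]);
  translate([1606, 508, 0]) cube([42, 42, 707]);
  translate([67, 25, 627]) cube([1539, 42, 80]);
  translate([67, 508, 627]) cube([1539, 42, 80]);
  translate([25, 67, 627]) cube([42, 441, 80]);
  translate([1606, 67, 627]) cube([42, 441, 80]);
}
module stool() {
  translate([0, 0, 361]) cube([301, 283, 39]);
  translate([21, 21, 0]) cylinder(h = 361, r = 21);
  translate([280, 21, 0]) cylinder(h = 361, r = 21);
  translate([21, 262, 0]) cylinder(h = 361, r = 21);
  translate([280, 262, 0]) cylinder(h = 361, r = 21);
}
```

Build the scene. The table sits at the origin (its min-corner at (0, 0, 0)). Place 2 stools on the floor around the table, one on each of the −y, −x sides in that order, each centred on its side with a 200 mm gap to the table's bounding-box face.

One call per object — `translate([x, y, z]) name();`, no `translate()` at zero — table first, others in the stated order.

table();
translate([686, -483, 0]) stool();
translate([-501, 146, 0]) stool();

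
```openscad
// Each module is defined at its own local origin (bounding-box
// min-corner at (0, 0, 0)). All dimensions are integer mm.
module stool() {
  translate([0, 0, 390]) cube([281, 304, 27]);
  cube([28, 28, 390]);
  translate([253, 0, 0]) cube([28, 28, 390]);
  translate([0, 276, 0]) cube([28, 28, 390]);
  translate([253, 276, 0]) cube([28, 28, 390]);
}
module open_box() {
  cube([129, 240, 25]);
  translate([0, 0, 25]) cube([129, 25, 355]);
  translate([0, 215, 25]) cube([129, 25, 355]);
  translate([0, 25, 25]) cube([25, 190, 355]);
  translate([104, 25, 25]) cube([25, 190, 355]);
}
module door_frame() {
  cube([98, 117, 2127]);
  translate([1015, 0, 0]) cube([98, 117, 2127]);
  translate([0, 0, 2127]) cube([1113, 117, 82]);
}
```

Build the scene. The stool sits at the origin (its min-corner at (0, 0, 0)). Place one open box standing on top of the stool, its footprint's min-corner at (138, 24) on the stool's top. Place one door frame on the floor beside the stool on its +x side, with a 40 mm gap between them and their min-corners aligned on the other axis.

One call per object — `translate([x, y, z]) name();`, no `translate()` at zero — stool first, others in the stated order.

stool();
translate([138, 24, 417]) open_box();
translate([321, 0, 0]) door_frame();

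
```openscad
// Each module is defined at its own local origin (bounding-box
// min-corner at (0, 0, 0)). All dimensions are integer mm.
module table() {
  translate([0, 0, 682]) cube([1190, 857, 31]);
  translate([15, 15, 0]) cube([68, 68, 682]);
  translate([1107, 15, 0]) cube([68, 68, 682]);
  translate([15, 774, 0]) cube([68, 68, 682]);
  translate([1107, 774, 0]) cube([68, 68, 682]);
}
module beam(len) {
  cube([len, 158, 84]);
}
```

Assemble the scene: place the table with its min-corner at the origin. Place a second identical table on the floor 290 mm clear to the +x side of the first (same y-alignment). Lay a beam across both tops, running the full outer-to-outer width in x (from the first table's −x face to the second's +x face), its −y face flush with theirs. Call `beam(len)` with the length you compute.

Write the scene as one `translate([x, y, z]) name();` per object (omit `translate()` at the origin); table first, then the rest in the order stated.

table();
translate([1480, 0, 0]) table();
translate([0, 0, 713]) beam(2670);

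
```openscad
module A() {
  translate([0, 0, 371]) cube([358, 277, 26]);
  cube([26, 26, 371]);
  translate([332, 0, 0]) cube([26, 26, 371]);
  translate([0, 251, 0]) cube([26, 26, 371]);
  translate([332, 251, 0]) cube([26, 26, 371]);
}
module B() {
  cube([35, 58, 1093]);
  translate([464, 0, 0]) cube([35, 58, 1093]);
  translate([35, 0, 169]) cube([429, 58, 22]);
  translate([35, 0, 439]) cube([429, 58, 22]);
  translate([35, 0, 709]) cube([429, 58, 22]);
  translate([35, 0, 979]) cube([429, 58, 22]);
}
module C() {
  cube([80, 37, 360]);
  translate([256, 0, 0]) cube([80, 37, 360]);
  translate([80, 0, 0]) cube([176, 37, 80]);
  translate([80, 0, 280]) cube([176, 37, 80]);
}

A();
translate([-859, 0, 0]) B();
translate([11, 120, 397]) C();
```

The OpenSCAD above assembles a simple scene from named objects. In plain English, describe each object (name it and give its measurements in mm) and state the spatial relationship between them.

A is a four-legged stool. The seat is a 358×277×26 mm slab whose top surface is at z = 397 mm; four square legs, each 26×26 mm in cross-section, run from the floor (z = 0) to the underside of the seat, each flush with a corner of the seat.

B is a straight ladder. Two 35×58 mm vertical rails, 1093 mm tall, stand 499 mm apart (outside-to-outside) with their front faces coplanar on the −y side. 4 rungs, each 58 mm deep and 22 mm tall, span between the inner faces of the rails, front faces flush with the rails. The lowest rung's underside is at z = 169 mm and rungs are spaced 270 mm apart (underside to underside).

C is a picture frame with a 176×200 mm rectangular opening (x by z) and a uniform 80 mm border on every side. Frame depth is 37 mm along y. It is built from two vertical stiles running the full outside height and two horizontal rails spanning the gap between the stiles.

The ladder is on the floor beside the stool on its −x side. The picture frame is on top of the stool, centred.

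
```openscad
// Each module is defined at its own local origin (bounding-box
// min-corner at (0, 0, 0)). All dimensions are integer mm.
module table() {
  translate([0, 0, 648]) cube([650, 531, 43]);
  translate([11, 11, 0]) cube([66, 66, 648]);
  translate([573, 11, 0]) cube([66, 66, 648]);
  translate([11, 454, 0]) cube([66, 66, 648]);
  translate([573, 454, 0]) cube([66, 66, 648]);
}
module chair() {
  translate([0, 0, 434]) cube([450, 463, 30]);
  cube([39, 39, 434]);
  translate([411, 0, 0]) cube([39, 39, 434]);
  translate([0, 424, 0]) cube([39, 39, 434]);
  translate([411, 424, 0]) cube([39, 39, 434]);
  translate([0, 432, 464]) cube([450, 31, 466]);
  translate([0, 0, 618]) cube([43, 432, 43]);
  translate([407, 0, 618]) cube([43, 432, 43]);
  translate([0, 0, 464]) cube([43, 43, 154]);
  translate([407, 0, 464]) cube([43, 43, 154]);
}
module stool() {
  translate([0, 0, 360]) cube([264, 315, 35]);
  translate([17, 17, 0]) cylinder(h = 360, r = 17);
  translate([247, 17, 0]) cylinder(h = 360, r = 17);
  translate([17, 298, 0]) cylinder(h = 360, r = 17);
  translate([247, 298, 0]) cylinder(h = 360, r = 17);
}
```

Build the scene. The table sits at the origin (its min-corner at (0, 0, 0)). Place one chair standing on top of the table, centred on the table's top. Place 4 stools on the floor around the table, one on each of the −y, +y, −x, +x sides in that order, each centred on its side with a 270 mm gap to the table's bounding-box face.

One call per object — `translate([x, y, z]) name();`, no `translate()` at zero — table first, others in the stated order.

table();
translate([100, 34, 691]) chair();
translate([193, -585, 0]) stool();
translate([193, 801, 0]) stool();
translate([-534, 108, 0]) stool();
translate([920, 108, 0]) stool();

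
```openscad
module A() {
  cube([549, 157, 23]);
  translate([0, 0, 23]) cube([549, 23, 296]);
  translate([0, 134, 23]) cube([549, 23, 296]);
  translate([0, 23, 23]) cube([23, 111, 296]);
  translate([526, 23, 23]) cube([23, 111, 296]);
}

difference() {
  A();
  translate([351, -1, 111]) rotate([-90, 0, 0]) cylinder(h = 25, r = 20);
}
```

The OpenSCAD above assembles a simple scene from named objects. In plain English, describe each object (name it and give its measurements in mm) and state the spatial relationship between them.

A is an open-topped rectangular box: outside dimensions 549×157×319 mm, with a uniform wall and base thickness of 23 mm. The base is a full 549×157 slab on the floor; four walls sit on top of the base. The front and back walls (the −y and +y sides) span the full width; the two side walls fit between them.

The open box has a circular hole of radius 20 mm through its front wall, centred at (x = 351, z = 111).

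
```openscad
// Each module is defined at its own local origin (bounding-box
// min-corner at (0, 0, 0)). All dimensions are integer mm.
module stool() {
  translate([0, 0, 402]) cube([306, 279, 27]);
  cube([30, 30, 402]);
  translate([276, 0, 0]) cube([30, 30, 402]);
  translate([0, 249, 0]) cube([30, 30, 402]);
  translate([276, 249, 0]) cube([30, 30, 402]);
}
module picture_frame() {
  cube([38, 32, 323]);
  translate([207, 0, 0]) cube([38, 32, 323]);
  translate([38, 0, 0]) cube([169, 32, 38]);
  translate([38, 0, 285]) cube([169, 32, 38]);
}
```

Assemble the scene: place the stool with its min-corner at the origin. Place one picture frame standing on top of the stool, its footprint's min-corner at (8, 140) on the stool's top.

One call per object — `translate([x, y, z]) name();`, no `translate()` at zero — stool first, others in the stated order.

stool();
translate([8, 140, 429]) picture_frame();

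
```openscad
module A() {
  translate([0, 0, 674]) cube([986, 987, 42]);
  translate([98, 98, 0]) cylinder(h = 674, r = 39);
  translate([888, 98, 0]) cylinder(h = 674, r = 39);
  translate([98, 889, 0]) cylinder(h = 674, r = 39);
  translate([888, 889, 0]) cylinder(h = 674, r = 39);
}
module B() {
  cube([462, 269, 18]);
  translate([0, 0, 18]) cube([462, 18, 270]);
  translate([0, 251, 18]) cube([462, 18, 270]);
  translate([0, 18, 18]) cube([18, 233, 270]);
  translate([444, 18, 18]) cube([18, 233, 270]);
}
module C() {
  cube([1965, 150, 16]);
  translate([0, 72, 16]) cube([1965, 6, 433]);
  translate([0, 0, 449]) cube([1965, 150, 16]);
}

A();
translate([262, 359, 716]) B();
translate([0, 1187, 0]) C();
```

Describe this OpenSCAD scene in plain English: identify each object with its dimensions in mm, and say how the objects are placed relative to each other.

A is a table: top 986 mm (x) × 987 mm (y), 42 mm thick, upper face at z = 716 mm, on four round legs of 78 mm diameter, each leg's bounding box inset 59 mm from the nearest pair of top edges, running from z = 0 to the bottom of the top.

B is an open storage box with external size 462×269×288 mm and wall thickness 18 mm (the base is also 18 mm thick). The base covers the whole footprint; the four walls stand on the base, with the y-facing walls full-width and the x-facing walls fitting between their inner faces.

C is an I-beam lying along x, 1965 mm long. Overall section height 465 mm. Two flanges 150 mm wide (y) and 16 mm thick, one on the floor and one at the top; a web 6 mm thick runs between them, centred on the flange width.

The open box is on top of the table, centred. The I-beam is on the floor beside the table on its +y side.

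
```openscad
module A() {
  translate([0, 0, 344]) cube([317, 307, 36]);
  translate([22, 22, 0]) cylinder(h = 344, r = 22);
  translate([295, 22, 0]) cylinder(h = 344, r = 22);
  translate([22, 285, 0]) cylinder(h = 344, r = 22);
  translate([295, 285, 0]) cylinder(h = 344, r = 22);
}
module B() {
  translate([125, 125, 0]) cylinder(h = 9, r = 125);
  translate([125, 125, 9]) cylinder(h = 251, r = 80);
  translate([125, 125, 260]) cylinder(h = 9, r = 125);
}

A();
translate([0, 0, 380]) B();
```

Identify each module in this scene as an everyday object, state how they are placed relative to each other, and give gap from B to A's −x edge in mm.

The spool's min-x is at 0; the stool's min-x is 0; gap = 0 mm.

A is a stool. B is a spool. The spool is on top of the stool. The gap from the spool to the stool's −x edge is 0 mm.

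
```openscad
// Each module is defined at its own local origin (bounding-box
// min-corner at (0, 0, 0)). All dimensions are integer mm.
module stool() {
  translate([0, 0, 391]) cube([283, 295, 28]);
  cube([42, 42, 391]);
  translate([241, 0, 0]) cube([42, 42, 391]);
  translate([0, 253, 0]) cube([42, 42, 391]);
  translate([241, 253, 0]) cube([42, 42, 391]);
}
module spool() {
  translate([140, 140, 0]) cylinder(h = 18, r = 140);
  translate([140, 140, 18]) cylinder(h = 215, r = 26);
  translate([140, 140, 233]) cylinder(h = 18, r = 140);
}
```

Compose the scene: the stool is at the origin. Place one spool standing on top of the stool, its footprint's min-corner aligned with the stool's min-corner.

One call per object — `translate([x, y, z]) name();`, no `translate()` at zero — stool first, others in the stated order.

stool();
translate([0, 0, 419]) spool();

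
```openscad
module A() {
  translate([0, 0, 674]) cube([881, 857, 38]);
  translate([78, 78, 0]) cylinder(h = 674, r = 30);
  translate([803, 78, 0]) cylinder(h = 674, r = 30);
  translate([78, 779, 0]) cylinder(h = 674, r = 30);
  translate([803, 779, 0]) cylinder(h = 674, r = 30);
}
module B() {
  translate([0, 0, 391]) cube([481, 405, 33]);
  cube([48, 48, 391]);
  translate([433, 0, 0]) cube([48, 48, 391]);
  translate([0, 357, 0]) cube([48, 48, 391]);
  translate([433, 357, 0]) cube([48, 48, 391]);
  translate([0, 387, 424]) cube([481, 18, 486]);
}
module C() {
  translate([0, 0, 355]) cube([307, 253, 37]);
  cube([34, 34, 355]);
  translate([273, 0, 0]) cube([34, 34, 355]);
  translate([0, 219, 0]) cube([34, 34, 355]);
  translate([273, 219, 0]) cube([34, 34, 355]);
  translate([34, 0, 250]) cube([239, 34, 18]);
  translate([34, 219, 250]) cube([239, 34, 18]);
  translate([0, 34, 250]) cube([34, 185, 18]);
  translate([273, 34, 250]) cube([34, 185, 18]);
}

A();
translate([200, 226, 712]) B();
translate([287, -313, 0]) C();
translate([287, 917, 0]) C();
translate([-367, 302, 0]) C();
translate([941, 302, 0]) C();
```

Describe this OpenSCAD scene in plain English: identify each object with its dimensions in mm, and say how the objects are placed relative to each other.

A is a table with a 881×857 mm rectangular top, 38 mm thick, top surface at z = 712 mm, supported by four round legs of 60 mm diameter, each leg's bounding box inset 48 mm from the nearest pair of top edges, running from the floor.

B is a chair: 481×405 mm seat, 33 mm thick, top at z = 424 mm, on four 48 mm square corner legs flush with the seat edges. A 18 mm thick backrest slab spans the full seat width, extending 486 mm above the seat top, its back face flush with the seat's +y edge.

C is a four-legged stool. The seat is a 307×253×37 mm slab whose top surface is at z = 392 mm; four square legs, each 34×34 mm in cross-section, run from the floor (z = 0) to the underside of the seat, each flush with a corner of the seat. Four stretchers, 34 mm wide and 18 mm tall, connect adjacent legs with their undersides at z = 250 mm, each running between the inner faces of the legs it joins and aligned with the legs' outer faces on the other axis.

The chair is on top of the table, centred. Four stools sit around the table at the −y, +y, −x, +x sides.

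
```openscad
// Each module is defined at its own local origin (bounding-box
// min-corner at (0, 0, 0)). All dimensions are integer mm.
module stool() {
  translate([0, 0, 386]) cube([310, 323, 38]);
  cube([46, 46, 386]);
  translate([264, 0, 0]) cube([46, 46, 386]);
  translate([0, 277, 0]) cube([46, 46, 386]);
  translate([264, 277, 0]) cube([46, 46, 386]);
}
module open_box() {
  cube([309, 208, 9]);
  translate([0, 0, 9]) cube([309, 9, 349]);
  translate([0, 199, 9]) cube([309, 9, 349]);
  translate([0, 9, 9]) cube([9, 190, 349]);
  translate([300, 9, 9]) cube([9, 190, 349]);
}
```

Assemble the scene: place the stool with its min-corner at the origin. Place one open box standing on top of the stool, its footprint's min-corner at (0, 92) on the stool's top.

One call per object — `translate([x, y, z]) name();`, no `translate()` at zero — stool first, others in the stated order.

stool();
translate([0, 92, 424]) open_box();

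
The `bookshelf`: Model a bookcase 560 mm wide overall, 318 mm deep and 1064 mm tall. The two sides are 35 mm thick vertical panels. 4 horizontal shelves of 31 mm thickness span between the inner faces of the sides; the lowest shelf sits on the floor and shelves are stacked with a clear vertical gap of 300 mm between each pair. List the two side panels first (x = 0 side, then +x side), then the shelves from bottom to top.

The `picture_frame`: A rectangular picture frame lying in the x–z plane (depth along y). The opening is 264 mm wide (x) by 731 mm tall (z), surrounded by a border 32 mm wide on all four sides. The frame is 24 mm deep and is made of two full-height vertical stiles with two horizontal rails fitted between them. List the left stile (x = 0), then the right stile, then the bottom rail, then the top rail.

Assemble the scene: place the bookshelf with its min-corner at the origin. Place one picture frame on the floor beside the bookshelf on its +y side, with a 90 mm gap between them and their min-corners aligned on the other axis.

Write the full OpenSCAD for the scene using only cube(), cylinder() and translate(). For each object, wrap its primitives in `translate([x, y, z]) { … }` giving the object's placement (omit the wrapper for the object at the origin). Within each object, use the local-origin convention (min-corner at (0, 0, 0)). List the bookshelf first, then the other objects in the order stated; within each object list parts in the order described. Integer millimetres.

cube([35, 318, 1064]);
translate([525, 0, 0]) cube([35, 318, 1064]);
translate([35, 0, 0]) cube([490, 318, 31]);
translate([35, 0, 331]) cube([490, 318, 31]);
translate([35, 0, 662]) cube([490, 318, 31]);
translate([35, 0, 993]) cube([490, 318, 31]);
translate([0, 408, 0]) {
  cube([32, 24, 795]);
  translate([296, 0, 0]) cube([32, 24, 795]);
  translate([32, 0, 0]) cube([264, 24, 32]);
  translate([32, 0, 763]) cube([264, 24, 32]);
}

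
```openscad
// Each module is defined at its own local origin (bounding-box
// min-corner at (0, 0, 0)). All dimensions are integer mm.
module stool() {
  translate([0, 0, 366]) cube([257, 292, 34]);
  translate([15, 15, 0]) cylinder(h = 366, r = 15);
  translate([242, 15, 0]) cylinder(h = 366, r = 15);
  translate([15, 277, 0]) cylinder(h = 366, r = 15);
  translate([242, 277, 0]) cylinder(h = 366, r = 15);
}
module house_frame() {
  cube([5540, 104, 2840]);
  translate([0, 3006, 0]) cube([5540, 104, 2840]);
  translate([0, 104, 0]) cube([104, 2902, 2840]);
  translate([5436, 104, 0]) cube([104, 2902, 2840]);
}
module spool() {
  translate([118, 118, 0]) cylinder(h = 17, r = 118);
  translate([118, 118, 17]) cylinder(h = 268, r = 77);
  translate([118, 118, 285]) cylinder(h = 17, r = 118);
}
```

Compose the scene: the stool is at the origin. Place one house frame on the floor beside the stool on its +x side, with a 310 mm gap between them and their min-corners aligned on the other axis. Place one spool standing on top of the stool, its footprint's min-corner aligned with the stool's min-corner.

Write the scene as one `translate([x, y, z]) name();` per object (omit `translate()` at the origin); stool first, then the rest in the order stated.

stool();
translate([567, 0, 0]) house_frame();
translate([0, 0, 400]) spool();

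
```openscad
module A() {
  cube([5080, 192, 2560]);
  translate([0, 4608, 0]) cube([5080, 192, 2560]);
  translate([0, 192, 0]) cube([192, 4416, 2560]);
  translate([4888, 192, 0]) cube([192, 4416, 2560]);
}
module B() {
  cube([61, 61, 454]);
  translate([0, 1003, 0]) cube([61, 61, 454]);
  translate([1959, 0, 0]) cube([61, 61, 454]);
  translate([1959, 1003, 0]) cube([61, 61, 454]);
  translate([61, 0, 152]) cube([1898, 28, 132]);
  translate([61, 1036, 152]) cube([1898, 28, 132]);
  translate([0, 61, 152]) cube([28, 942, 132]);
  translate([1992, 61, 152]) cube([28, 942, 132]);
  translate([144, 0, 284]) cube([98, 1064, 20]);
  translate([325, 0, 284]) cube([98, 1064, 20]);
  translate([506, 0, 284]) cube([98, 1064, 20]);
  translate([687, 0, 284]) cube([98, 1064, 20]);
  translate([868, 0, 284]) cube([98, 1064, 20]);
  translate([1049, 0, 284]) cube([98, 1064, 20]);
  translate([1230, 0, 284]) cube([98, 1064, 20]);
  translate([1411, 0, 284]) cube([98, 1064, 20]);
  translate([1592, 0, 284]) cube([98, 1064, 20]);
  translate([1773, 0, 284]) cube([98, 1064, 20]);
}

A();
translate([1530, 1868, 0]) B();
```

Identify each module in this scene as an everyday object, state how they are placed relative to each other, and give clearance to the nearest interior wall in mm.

Clearances: x = 1338, y = 1676; minimum 1338 mm.

A is a house frame. B is a bed frame. The bed frame sits inside the house frame, centred. The clearance to the nearest interior wall is 1338 mm.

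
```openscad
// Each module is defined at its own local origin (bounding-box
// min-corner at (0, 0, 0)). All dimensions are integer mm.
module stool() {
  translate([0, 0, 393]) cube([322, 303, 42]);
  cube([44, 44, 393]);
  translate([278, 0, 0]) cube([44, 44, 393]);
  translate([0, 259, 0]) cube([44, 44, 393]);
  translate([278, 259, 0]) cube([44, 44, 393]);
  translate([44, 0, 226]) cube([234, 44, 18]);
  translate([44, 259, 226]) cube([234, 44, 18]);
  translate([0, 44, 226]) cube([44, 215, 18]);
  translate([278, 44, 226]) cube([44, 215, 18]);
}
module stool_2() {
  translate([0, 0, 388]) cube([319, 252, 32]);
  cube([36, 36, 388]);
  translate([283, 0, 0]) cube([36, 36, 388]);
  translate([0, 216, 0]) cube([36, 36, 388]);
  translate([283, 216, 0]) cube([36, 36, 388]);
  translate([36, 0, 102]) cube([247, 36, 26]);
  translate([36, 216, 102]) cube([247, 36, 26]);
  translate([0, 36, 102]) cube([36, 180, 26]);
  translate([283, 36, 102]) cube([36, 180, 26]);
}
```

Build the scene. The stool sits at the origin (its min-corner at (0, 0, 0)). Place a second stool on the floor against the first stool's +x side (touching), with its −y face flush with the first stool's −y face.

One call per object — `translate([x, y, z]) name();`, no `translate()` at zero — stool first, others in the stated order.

stool();
translate([322, 0, 0]) stool_2();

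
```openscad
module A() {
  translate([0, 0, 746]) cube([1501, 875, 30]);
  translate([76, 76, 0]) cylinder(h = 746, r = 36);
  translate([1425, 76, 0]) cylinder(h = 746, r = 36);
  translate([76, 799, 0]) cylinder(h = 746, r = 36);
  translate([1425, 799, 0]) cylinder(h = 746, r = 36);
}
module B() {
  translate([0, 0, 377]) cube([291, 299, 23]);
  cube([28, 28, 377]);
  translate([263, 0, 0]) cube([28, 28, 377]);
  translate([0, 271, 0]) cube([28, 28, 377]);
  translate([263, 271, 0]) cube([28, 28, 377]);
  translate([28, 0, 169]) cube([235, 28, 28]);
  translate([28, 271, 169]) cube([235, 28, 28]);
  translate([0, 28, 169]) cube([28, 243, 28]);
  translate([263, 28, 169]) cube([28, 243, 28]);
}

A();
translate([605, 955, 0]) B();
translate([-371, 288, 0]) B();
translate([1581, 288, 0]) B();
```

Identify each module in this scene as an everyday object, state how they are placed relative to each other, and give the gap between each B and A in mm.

Each stool's nearest face is 80 mm from the table's bounding box.

A is a table. B is a stool. Three stools sit around the table at the +y, −x, +x sides. The gap between each stool and the table is 80 mm.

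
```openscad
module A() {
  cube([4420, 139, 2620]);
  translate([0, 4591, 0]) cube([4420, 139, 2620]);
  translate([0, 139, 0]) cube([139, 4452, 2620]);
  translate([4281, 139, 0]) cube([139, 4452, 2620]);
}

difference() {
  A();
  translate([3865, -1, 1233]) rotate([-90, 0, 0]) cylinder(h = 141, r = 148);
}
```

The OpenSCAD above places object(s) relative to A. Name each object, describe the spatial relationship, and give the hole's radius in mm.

The subtracted cylinder has r = 148 mm.

A is a house frame. The house frame has a circular hole through its front wall. The hole's radius is 148 mm.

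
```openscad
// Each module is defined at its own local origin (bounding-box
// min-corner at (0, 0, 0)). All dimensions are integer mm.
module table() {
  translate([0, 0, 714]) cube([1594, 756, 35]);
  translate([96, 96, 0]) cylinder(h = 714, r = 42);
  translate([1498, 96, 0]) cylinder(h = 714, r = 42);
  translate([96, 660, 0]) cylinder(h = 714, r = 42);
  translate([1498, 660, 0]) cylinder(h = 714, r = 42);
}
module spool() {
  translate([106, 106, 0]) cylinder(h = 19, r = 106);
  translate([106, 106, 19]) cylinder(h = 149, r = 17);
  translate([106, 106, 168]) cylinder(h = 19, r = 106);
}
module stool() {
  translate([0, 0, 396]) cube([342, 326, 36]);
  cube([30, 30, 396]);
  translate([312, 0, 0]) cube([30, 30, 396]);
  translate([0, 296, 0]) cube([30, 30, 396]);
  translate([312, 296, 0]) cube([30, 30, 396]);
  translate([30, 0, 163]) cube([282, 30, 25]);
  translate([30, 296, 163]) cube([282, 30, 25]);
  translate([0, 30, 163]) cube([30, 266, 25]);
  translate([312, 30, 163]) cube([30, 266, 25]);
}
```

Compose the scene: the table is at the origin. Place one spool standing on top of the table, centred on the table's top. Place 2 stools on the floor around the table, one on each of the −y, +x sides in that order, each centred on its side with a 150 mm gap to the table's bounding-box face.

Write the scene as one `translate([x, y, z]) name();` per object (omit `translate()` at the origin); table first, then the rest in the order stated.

table();
translate([691, 272, 749]) spool();
translate([626, -476, 0]) stool();
translate([1744, 215, 0]) stool();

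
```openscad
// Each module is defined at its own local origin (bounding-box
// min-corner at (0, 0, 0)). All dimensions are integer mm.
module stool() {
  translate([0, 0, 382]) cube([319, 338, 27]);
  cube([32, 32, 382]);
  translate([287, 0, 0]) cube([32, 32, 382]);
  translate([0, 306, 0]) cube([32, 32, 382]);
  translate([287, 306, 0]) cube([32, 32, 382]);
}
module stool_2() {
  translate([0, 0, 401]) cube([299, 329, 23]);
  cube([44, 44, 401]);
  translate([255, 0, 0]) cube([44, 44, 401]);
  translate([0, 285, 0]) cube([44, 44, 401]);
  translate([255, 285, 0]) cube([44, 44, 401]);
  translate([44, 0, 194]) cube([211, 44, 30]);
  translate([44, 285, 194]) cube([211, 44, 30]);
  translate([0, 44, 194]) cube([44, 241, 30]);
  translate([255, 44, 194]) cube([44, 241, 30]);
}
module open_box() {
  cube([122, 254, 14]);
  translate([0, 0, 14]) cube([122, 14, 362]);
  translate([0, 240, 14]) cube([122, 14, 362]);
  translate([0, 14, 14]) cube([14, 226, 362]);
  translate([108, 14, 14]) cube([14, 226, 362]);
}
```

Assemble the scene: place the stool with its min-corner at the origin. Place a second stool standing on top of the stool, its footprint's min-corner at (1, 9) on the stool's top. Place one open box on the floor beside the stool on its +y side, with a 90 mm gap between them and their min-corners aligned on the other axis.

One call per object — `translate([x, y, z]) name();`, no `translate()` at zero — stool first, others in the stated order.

stool();
translate([1, 9, 409]) stool_2();
translate([0, 428, 0]) open_box();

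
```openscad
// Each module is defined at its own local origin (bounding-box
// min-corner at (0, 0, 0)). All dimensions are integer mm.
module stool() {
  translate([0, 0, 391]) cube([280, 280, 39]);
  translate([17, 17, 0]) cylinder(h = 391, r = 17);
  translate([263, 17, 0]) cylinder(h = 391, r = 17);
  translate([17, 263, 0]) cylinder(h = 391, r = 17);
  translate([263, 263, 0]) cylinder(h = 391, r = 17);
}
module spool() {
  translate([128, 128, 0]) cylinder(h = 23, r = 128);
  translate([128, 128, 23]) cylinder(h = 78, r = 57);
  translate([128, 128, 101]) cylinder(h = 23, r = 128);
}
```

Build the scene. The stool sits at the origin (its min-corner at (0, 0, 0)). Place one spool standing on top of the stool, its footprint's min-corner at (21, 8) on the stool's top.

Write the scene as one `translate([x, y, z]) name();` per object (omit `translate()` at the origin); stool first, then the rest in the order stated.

stool();
translate([21, 8, 430]) spool();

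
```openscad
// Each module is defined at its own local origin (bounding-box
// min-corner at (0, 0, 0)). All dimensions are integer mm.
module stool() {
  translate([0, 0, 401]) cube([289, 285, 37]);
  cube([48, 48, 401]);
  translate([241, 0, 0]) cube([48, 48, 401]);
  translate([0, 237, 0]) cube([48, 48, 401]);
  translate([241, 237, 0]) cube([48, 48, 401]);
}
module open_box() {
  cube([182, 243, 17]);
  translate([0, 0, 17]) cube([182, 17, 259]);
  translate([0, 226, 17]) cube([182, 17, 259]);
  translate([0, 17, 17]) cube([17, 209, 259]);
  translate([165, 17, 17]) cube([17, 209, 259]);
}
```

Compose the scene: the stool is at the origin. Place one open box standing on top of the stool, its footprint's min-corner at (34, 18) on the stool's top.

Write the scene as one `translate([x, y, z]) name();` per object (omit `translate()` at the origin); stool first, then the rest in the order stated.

stool();
translate([34, 18, 438]) open_box();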